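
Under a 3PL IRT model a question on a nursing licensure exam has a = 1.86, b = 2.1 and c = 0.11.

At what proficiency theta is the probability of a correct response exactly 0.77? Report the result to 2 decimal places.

P(theta) = c + (1 − c) · 1 / (1 + exp(−a(theta − b)))
Remove guessing floor: (0.77 − 0.11)/(1 − 0.11) = 0.7416
logit = ln(0.7416/0.2584) = 1.0542
theta = b + logit/(a) = 2.1 + 1.0542/1.8600 = 2.6668

2.67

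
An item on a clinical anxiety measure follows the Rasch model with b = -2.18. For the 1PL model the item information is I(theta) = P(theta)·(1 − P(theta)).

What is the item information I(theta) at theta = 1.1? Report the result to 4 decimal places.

0.0349

P = 1/(1+e^{-3.2800}) = 0.9637
P(1−P) = 0.9637 × 0.0363 = 0.0349
I = P(1−P) = 0.03495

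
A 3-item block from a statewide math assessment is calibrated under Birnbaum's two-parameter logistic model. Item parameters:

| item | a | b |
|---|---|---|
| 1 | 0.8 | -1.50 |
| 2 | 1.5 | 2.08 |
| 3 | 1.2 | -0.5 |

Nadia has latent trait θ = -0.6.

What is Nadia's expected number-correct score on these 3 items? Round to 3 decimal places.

P(θ) = 1 / (1 + exp(−a(θ − b)))
P_1 = 1/(1+e^{-0.7200}) = 0.6726
P_2 = 1/(1+e^{4.0200}) = 0.0176
P_3 = 1/(1+e^{0.1200}) = 0.4700
E[score] = 0.6726 + 0.0176 + 0.4700 = 1.1603

1.160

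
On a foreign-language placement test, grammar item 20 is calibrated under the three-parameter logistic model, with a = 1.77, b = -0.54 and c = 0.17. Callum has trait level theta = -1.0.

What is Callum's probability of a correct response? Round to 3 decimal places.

P(theta) = c + (1 − c) · 1 / (1 + exp(−a(theta − b)))
Exponent: 1.77 × (-1.0 − (-0.54)) = -0.8142
1/(1 + e^{0.8142}) = 0.3070
P = 0.17 + 0.83 × 0.3070 = 0.4248

0.425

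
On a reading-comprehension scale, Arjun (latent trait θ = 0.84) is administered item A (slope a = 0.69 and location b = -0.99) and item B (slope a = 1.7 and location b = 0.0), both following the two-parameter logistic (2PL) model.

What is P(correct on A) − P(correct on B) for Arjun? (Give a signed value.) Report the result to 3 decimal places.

-0.027

P(θ) = 1 / (1 + exp(−a(θ − b)))
P_A = 0.7795
P_B = 0.8066
P_A − P_B = -0.0271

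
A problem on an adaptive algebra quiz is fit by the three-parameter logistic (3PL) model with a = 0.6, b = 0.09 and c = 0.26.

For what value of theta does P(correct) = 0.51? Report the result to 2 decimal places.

P(theta) = c + (1 − c) · 1 / (1 + exp(−a(theta − b)))
Remove guessing floor: (0.51 − 0.26)/(1 − 0.26) = 0.3378
logit = ln(0.3378/0.6622) = -0.6729
theta = b + logit/(a) = 0.09 + (-0.6729)/0.6000 = -1.0316

-1.03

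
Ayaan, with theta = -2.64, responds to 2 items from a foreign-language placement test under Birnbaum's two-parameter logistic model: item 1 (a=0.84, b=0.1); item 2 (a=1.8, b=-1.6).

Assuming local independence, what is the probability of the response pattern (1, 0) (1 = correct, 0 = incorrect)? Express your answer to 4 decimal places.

P(theta) = 1 / (1 + exp(−a(theta − b)))
P_1 = 1/(1+e^{2.3016}) = 0.0910
P_2 = 1/(1+e^{1.8720}) = 0.1333
L = P_1 × (1−P_2) = 0.0910 × 0.8667 = 0.07886

0.0789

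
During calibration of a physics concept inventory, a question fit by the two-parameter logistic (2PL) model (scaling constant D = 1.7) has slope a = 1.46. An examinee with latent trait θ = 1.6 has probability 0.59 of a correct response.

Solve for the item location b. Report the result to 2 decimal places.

P(θ) = 1 / (1 + exp(−D·a(θ − b)))
logit(0.59) = ln(0.59/0.41) = 0.3640
b = θ − logit/(1.7·a) = 1.6 − 0.3640/2.4820 = 1.4534

1.45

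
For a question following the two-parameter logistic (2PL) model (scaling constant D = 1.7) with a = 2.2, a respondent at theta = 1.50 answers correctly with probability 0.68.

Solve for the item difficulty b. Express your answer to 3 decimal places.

1.298

P(theta) = 1 / (1 + exp(−D·a(theta − b)))
logit(0.68) = ln(0.68/0.32) = 0.7538
b = theta − logit/(1.7·a) = 1.50 − 0.7538/3.7400 = 1.2985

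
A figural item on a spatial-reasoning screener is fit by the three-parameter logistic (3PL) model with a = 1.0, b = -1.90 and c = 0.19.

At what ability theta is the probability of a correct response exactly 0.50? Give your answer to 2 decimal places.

-2.38

P(theta) = c + (1 − c) · 1 / (1 + exp(−a(theta − b)))
Remove guessing floor: (0.50 − 0.19)/(1 − 0.19) = 0.3827
logit = ln(0.3827/0.6173) = -0.4780
theta = b + logit/(a) = -1.90 + (-0.4780)/1.0000 = -2.3780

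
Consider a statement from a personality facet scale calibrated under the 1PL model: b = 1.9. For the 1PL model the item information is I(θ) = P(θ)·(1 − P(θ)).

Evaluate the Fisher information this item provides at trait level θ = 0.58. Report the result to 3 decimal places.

0.166

P = 1/(1+e^{1.3200}) = 0.2108
P(1−P) = 0.2108 × 0.7892 = 0.1664
I = P(1−P) = 0.16637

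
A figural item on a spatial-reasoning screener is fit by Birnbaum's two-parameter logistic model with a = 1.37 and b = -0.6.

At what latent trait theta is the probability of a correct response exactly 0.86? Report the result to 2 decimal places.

0.73

P(theta) = 1 / (1 + exp(−a(theta − b)))
logit = ln(0.8600/0.1400) = 1.8153
theta = b + logit/(a) = -0.6 + 1.8153/1.3700 = 0.7250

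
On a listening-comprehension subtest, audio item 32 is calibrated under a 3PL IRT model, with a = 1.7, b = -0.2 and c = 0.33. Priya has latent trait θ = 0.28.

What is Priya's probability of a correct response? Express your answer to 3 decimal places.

P(θ) = c + (1 − c) · 1 / (1 + exp(−a(θ − b)))
Exponent: 1.7 × (0.28 − (-0.2)) = 0.8160
1/(1 + e^{-0.8160}) = 0.6934
P = 0.33 + 0.67 × 0.6934 = 0.7946

0.795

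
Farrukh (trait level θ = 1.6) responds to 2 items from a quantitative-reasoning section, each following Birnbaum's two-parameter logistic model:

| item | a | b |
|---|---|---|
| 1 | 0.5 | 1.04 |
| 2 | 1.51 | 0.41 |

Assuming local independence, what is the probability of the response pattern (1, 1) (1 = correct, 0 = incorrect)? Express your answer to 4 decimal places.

P(θ) = 1 / (1 + exp(−a(θ − b)))
P_1 = 1/(1+e^{-0.2800}) = 0.5695
P_2 = 1/(1+e^{-1.7969}) = 0.8578
L = P_1 × P_2 = 0.5695 × 0.8578 = 0.48854

0.4885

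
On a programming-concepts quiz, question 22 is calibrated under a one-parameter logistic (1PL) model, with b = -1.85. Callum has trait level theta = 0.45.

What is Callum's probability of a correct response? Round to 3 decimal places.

0.909

P(theta) = 1 / (1 + exp(−(theta − b)))
Exponent: (0.45 − (-1.85)) = 2.3000
1/(1 + e^{-2.3000}) = 0.9089
P = 0.9089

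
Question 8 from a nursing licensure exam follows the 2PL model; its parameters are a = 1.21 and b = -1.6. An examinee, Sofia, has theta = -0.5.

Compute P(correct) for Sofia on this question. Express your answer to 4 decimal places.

0.7910

P(theta) = 1 / (1 + exp(−a(theta − b)))
Exponent: 1.21 × (-0.5 − (-1.6)) = 1.3310
1/(1 + e^{-1.3310}) = 0.7910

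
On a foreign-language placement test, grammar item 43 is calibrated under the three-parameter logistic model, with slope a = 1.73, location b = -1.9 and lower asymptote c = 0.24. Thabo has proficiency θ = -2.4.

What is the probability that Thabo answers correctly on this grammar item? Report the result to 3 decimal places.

P(θ) = c + (1 − c) · 1 / (1 + exp(−a(θ − b)))
Exponent: 1.73 × (-2.4 − (-1.9)) = -0.8650
1/(1 + e^{0.8650}) = 0.2963
P = 0.24 + 0.76 × 0.2963 = 0.4652

0.465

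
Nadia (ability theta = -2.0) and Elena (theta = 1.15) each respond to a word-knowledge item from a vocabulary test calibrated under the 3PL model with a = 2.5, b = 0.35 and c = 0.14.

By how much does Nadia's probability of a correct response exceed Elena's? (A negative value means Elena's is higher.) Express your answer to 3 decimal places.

P(theta) = c + (1 − c) · 1 / (1 + exp(−a(theta − b)))
P(Nadia) = 0.1424  [exponent -5.8750]
P(Elena) = 0.8975  [exponent 2.0000]
Difference = 0.1424 − 0.8975 = -0.7551

-0.755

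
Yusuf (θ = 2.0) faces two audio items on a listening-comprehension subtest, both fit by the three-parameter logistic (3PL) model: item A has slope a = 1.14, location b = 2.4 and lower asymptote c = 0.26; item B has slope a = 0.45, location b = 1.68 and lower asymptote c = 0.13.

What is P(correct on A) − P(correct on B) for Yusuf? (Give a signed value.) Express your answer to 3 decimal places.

P(θ) = c + (1 − c) · 1 / (1 + exp(−a(θ − b)))
P_A = 0.5471
P_B = 0.5963
P_A − P_B = -0.0492

-0.049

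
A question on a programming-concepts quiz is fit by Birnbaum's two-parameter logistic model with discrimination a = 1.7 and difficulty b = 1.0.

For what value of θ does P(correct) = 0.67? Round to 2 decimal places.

P(θ) = 1 / (1 + exp(−a(θ − b)))
logit = ln(0.6700/0.3300) = 0.7082
θ = b + logit/(a) = 1.0 + 0.7082/1.7000 = 1.4166

1.42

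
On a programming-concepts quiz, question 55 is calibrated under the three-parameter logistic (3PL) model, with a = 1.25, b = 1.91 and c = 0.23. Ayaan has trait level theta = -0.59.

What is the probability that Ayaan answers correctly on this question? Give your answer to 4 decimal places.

0.2624

P(theta) = c + (1 − c) · 1 / (1 + exp(−a(theta − b)))
Exponent: 1.25 × (-0.59 − 1.91) = -3.1250
1/(1 + e^{3.1250}) = 0.0421
P = 0.23 + 0.77 × 0.0421 = 0.2624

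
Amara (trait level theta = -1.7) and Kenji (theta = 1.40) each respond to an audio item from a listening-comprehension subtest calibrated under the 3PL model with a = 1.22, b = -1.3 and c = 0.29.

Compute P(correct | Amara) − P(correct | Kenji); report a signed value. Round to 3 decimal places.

P(theta) = c + (1 − c) · 1 / (1 + exp(−a(theta − b)))
P(Amara) = 0.5601  [exponent -0.4880]
P(Kenji) = 0.9746  [exponent 3.2940]
Difference = 0.5601 − 0.9746 = -0.4145

-0.415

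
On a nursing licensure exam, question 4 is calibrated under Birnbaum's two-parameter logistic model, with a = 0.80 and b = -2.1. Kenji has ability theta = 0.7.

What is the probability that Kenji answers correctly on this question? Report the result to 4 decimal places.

0.9038

P(theta) = 1 / (1 + exp(−a(theta − b)))
Exponent: 0.80 × (0.7 − (-2.1)) = 2.2400
1/(1 + e^{-2.2400}) = 0.9038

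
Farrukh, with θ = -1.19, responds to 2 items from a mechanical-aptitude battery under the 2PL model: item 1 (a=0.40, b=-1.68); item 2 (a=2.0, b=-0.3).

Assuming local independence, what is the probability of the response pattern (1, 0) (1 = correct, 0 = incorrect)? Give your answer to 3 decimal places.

P(θ) = 1 / (1 + exp(−a(θ − b)))
P_1 = 1/(1+e^{-0.1960}) = 0.5488
P_2 = 1/(1+e^{1.7800}) = 0.1443
L = P_1 × (1−P_2) = 0.5488 × 0.8557 = 0.46964

0.470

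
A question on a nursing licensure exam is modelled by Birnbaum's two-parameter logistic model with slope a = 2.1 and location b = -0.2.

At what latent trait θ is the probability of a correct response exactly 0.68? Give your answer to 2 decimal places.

P(θ) = 1 / (1 + exp(−a(θ − b)))
logit = ln(0.6800/0.3200) = 0.7538
θ = b + logit/(a) = -0.2 + 0.7538/2.1000 = 0.1589

0.16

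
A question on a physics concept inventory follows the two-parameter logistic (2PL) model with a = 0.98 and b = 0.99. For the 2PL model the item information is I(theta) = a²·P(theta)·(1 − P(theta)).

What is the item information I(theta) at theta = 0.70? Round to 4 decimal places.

0.2353

P = 1/(1+e^{0.2842}) = 0.4294
P(1−P) = 0.4294 × 0.5706 = 0.2450
I = a² × P(1−P) = 0.98² × 0.2450 = 0.23532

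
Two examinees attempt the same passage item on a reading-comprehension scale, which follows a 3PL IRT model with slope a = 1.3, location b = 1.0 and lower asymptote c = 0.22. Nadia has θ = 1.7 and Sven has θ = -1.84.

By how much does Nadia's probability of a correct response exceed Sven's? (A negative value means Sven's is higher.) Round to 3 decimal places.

P(θ) = c + (1 − c) · 1 / (1 + exp(−a(θ − b)))
P(Nadia) = 0.7761  [exponent 0.9100]
P(Sven) = 0.2390  [exponent -3.6920]
Difference = 0.7761 − 0.2390 = 0.5372

0.537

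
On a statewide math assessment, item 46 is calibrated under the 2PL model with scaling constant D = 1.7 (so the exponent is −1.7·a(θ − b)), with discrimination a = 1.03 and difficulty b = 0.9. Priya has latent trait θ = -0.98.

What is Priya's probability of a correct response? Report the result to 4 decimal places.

P(θ) = 1 / (1 + exp(−D·a(θ − b)))
Exponent: 1.7 × 1.03 × (-0.98 − 0.9) = -3.2919
1/(1 + e^{3.2919}) = 0.0359
P = 0.0359

0.0359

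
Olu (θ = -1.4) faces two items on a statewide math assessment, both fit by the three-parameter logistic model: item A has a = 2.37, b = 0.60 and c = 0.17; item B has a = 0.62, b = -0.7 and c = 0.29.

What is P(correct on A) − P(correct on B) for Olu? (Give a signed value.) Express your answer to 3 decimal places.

P(θ) = c + (1 − c) · 1 / (1 + exp(−a(θ − b)))
P_A = 0.1772
P_B = 0.5692
P_A − P_B = -0.3920

-0.392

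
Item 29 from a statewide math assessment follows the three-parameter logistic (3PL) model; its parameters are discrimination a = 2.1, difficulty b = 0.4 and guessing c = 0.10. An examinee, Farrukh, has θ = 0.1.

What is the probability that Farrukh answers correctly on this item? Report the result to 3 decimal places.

P(θ) = c + (1 − c) · 1 / (1 + exp(−a(θ − b)))
Exponent: 2.1 × (0.1 − 0.4) = -0.6300
1/(1 + e^{0.6300}) = 0.3475
P = 0.10 + 0.90 × 0.3475 = 0.4128

0.413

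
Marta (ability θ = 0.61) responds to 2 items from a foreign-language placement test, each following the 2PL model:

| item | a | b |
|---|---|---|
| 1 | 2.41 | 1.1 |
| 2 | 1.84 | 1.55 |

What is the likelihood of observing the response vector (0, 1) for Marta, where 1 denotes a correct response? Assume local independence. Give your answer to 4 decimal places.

P(θ) = 1 / (1 + exp(−a(θ − b)))
P_1 = 1/(1+e^{1.1809}) = 0.2349
P_2 = 1/(1+e^{1.7296}) = 0.1506
L = (1−P_1) × P_2 = 0.7651 × 0.1506 = 0.11526

0.1153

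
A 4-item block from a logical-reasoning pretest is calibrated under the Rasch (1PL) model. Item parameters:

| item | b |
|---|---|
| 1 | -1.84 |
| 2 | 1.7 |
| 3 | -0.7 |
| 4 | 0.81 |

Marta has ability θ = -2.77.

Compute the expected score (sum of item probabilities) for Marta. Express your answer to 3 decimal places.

P(θ) = 1 / (1 + exp(−(θ − b)))
P_1 = 1/(1+e^{0.9300}) = 0.2829
P_2 = 1/(1+e^{4.4700}) = 0.0113
P_3 = 1/(1+e^{2.0700}) = 0.1120
P_4 = 1/(1+e^{3.5800}) = 0.0271
E[score] = 0.2829 + 0.0113 + 0.1120 + 0.0271 = 0.4334

0.433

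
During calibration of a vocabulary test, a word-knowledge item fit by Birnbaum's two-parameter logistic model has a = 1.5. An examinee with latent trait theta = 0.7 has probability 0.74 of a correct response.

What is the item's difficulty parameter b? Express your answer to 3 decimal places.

P(theta) = 1 / (1 + exp(−a(theta − b)))
logit(0.74) = ln(0.74/0.26) = 1.0460
b = theta − logit/(a) = 0.7 − 1.0460/1.5000 = 0.0027

0.003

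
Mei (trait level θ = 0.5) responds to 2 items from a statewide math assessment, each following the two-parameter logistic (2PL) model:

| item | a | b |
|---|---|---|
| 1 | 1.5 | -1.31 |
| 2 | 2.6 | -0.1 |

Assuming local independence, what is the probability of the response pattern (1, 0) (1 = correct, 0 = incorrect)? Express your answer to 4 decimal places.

P(θ) = 1 / (1 + exp(−a(θ − b)))
P_1 = 1/(1+e^{-2.7150}) = 0.9379
P_2 = 1/(1+e^{-1.5600}) = 0.8264
L = P_1 × (1−P_2) = 0.9379 × 0.1736 = 0.16286

0.1629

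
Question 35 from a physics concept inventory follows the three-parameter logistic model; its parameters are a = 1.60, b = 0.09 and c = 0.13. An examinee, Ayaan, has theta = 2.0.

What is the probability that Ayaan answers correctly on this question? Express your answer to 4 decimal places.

P(theta) = c + (1 − c) · 1 / (1 + exp(−a(theta − b)))
Exponent: 1.60 × (2.0 − 0.09) = 3.0560
1/(1 + e^{-3.0560}) = 0.9550
P = 0.13 + 0.87 × 0.9550 = 0.9609

0.9609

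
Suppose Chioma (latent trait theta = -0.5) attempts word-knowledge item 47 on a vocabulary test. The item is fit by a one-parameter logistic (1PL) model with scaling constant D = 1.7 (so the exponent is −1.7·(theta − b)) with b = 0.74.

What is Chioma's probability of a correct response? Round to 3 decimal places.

0.108

P(theta) = 1 / (1 + exp(−D·(theta − b)))
Exponent: 1.7 × (-0.5 − 0.74) = -2.1080
1/(1 + e^{2.1080}) = 0.1083
P = 0.1083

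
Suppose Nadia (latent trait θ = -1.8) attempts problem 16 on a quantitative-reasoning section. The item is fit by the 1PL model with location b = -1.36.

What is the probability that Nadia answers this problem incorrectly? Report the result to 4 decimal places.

0.6083

P(θ) = 1 / (1 + exp(−(θ − b)))
Exponent: (-1.8 − (-1.36)) = -0.4400
1/(1 + e^{0.4400}) = 0.3917
P = 0.3917
P(incorrect) = 1 − 0.3917 = 0.6083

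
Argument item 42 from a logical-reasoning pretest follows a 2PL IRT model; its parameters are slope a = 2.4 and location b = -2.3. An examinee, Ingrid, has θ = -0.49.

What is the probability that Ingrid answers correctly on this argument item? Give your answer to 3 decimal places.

P(θ) = 1 / (1 + exp(−a(θ − b)))
Exponent: 2.4 × (-0.49 − (-2.3)) = 4.3440
1/(1 + e^{-4.3440}) = 0.9872

0.987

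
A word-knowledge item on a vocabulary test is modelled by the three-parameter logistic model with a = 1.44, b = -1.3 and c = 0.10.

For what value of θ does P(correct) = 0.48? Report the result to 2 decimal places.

P(θ) = c + (1 − c) · 1 / (1 + exp(−a(θ − b)))
Remove guessing floor: (0.48 − 0.10)/(1 − 0.10) = 0.4222
logit = ln(0.4222/0.5778) = -0.3137
θ = b + logit/(a) = -1.3 + (-0.3137)/1.4400 = -1.5178

-1.52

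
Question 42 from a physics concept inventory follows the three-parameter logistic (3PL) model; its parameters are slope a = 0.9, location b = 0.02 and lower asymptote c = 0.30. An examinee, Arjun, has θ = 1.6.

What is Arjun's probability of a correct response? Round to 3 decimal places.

P(θ) = c + (1 − c) · 1 / (1 + exp(−a(θ − b)))
Exponent: 0.9 × (1.6 − 0.02) = 1.4220
1/(1 + e^{-1.4220}) = 0.8057
P = 0.30 + 0.70 × 0.8057 = 0.8640

0.864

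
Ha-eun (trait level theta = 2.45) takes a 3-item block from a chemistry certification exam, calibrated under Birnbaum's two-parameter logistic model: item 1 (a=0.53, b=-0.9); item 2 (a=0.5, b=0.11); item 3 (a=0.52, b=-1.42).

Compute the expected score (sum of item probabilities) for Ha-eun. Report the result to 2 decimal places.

2.50

P(theta) = 1 / (1 + exp(−a(theta − b)))
P_1 = 1/(1+e^{-1.7755}) = 0.8551
P_2 = 1/(1+e^{-1.1700}) = 0.7631
P_3 = 1/(1+e^{-2.0124}) = 0.8821
E[score] = 0.8551 + 0.7631 + 0.8821 = 2.5004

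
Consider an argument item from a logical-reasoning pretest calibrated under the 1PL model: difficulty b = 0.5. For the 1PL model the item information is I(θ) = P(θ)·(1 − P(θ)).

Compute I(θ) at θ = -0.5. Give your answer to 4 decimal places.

0.1966

P = 1/(1+e^{1.0000}) = 0.2689
P(1−P) = 0.2689 × 0.7311 = 0.1966
I = P(1−P) = 0.19661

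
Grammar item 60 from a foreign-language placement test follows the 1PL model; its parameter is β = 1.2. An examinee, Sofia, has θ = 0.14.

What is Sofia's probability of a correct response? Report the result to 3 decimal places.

P(θ) = 1 / (1 + exp(−(θ − β)))
Exponent: (0.14 − 1.2) = -1.0600
1/(1 + e^{1.0600}) = 0.2573
P = 0.2573

0.257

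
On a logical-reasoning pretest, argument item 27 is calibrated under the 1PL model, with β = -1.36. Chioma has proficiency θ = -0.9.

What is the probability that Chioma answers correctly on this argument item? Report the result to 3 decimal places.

P(θ) = 1 / (1 + exp(−(θ − β)))
Exponent: (-0.9 − (-1.36)) = 0.4600
1/(1 + e^{-0.4600}) = 0.6130
P = 0.6130

0.613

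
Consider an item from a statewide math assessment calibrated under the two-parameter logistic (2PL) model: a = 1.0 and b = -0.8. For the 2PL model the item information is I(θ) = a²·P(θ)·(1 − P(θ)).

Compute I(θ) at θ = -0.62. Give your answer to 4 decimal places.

0.2480

P = 1/(1+e^{-0.1800}) = 0.5449
P(1−P) = 0.5449 × 0.4551 = 0.2480
I = a² × P(1−P) = 1.0² × 0.2480 = 0.24799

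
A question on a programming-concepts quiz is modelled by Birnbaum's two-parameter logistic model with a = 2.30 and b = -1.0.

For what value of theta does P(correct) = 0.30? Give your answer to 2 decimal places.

-1.37

P(theta) = 1 / (1 + exp(−a(theta − b)))
logit = ln(0.3000/0.7000) = -0.8473
theta = b + logit/(a) = -1.0 + (-0.8473)/2.3000 = -1.3684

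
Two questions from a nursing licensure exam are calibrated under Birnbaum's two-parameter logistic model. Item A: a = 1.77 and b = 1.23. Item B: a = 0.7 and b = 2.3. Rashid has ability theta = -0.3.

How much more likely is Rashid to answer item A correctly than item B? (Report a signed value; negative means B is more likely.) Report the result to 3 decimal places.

-0.077

P(theta) = 1 / (1 + exp(−a(theta − b)))
P_A = 0.0625
P_B = 0.1394
P_A − P_B = -0.0769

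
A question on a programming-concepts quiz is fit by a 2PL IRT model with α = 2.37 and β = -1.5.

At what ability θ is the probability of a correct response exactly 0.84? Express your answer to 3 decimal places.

-0.800

P(θ) = 1 / (1 + exp(−α(θ − β)))
logit = ln(0.8400/0.1600) = 1.6582
θ = β + logit/(α) = -1.5 + 1.6582/2.3700 = -0.8003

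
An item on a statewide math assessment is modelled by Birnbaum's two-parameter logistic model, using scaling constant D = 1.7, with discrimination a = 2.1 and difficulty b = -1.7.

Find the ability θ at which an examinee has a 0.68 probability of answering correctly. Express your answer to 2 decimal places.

-1.49

P(θ) = 1 / (1 + exp(−D·a(θ − b)))
logit = ln(0.6800/0.3200) = 0.7538
θ = b + logit/(1.7·a) = -1.7 + 0.7538/3.5700 = -1.4889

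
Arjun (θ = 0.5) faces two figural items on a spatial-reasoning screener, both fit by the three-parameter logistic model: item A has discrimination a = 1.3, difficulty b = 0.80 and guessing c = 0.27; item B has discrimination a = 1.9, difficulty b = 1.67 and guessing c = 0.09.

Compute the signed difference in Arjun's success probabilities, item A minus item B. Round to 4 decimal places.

0.3858

P(θ) = c + (1 − c) · 1 / (1 + exp(−a(θ − b)))
P_A = 0.5647
P_B = 0.1789
P_A − P_B = 0.3858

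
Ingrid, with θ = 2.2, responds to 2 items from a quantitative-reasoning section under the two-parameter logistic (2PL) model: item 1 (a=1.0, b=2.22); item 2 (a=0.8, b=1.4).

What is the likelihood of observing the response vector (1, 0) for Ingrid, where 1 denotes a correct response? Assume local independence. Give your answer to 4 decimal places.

P(θ) = 1 / (1 + exp(−a(θ − b)))
P_1 = 1/(1+e^{0.0200}) = 0.4950
P_2 = 1/(1+e^{-0.6400}) = 0.6548
L = P_1 × (1−P_2) = 0.4950 × 0.3452 = 0.17090

0.1709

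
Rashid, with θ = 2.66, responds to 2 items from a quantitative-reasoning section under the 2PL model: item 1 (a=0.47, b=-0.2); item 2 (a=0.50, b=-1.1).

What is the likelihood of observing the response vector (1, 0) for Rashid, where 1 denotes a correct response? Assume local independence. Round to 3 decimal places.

0.105

P(θ) = 1 / (1 + exp(−a(θ − b)))
P_1 = 1/(1+e^{-1.3442}) = 0.7932
P_2 = 1/(1+e^{-1.8800}) = 0.8676
L = P_1 × (1−P_2) = 0.7932 × 0.1324 = 0.10501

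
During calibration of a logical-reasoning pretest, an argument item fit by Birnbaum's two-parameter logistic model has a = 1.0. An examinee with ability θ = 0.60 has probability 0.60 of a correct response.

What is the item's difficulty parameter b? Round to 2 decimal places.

P(θ) = 1 / (1 + exp(−a(θ − b)))
logit(0.60) = ln(0.60/0.40) = 0.4055
b = θ − logit/(a) = 0.60 − 0.4055/1.0000 = 0.1945

0.19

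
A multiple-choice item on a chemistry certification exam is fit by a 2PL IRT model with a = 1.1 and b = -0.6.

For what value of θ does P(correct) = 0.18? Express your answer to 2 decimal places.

P(θ) = 1 / (1 + exp(−a(θ − b)))
logit = ln(0.1800/0.8200) = -1.5163
θ = b + logit/(a) = -0.6 + (-1.5163)/1.1000 = -1.9785

-1.98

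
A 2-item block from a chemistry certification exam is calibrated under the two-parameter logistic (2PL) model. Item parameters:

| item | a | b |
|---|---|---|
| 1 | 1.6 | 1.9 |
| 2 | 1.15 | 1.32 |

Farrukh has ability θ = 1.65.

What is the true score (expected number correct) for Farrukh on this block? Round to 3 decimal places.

P(θ) = 1 / (1 + exp(−a(θ − b)))
P_1 = 1/(1+e^{0.4000}) = 0.4013
P_2 = 1/(1+e^{-0.3795}) = 0.5938
E[score] = 0.4013 + 0.5938 = 0.9951

0.995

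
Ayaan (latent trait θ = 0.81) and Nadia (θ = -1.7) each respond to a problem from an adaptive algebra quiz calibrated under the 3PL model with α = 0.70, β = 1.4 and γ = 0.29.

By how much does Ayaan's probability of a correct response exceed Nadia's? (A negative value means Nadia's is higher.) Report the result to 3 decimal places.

0.210

P(θ) = γ + (1 − γ) · 1 / (1 + exp(−α(θ − β)))
P(Ayaan) = 0.5727  [exponent -0.4130]
P(Nadia) = 0.3628  [exponent -2.1700]
Difference = 0.5727 − 0.3628 = 0.2100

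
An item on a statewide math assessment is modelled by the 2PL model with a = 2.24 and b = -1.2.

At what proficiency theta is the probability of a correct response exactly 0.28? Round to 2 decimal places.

P(theta) = 1 / (1 + exp(−a(theta − b)))
logit = ln(0.2800/0.7200) = -0.9445
theta = b + logit/(a) = -1.2 + (-0.9445)/2.2400 = -1.6216

-1.62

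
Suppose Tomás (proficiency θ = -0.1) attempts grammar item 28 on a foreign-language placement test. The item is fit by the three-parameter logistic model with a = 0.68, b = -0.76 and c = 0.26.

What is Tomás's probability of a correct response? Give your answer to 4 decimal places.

0.7117

P(θ) = c + (1 − c) · 1 / (1 + exp(−a(θ − b)))
Exponent: 0.68 × (-0.1 − (-0.76)) = 0.4488
1/(1 + e^{-0.4488}) = 0.6104
P = 0.26 + 0.74 × 0.6104 = 0.7117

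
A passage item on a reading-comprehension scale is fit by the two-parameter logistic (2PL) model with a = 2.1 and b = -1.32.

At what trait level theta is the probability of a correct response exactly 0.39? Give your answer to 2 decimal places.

-1.53

P(theta) = 1 / (1 + exp(−a(theta − b)))
logit = ln(0.3900/0.6100) = -0.4473
theta = b + logit/(a) = -1.32 + (-0.4473)/2.1000 = -1.5330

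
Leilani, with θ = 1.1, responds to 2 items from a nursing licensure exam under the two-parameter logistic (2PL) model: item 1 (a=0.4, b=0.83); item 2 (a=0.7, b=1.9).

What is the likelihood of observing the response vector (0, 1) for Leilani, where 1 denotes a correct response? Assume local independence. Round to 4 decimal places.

P(θ) = 1 / (1 + exp(−a(θ − b)))
P_1 = 1/(1+e^{-0.1080}) = 0.5270
P_2 = 1/(1+e^{0.5600}) = 0.3635
L = (1−P_1) × P_2 = 0.4730 × 0.3635 = 0.17197

0.1720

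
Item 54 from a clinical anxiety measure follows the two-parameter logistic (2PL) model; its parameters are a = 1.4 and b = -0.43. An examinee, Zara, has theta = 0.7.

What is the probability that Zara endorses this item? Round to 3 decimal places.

P(theta) = 1 / (1 + exp(−a(theta − b)))
Exponent: 1.4 × (0.7 − (-0.43)) = 1.5820
1/(1 + e^{-1.5820}) = 0.8295

0.829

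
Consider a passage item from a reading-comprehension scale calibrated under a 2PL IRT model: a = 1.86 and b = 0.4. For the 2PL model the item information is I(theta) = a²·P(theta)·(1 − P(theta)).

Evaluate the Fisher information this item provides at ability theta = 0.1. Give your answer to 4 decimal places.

P = 1/(1+e^{0.5580}) = 0.3640
P(1−P) = 0.3640 × 0.6360 = 0.2315
I = a² × P(1−P) = 1.86² × 0.2315 = 0.80092

0.8009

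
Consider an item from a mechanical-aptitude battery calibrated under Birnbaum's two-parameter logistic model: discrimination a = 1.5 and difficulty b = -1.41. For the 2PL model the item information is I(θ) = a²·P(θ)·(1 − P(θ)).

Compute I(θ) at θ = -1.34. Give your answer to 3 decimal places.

P = 1/(1+e^{-0.1050}) = 0.5262
P(1−P) = 0.5262 × 0.4738 = 0.2493
I = a² × P(1−P) = 1.5² × 0.2493 = 0.56095

0.561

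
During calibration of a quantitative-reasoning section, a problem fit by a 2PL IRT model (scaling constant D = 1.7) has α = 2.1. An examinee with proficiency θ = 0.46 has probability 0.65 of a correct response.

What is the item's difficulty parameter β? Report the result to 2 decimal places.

0.29

P(θ) = 1 / (1 + exp(−D·α(θ − β)))
logit(0.65) = ln(0.65/0.35) = 0.6190
β = θ − logit/(1.7·α) = 0.46 − 0.6190/3.5700 = 0.2866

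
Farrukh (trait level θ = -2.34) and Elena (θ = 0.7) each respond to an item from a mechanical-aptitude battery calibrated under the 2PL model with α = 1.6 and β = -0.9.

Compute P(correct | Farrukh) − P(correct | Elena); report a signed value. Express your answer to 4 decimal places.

P(θ) = 1 / (1 + exp(−α(θ − β)))
P(Farrukh) = 0.0908  [exponent -2.3040]
P(Elena) = 0.9282  [exponent 2.5600]
Difference = 0.0908 − 0.9282 = -0.8375

-0.8375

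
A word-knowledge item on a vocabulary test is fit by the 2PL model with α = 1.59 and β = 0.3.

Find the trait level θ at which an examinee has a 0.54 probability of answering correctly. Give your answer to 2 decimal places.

0.40

P(θ) = 1 / (1 + exp(−α(θ − β)))
logit = ln(0.5400/0.4600) = 0.1603
θ = β + logit/(α) = 0.3 + 0.1603/1.5900 = 0.4008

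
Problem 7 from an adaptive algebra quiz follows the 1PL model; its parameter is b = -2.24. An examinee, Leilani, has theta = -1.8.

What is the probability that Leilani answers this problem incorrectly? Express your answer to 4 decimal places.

0.3917

P(theta) = 1 / (1 + exp(−(theta − b)))
Exponent: (-1.8 − (-2.24)) = 0.4400
1/(1 + e^{-0.4400}) = 0.6083
P = 0.6083
P(incorrect) = 1 − 0.6083 = 0.3917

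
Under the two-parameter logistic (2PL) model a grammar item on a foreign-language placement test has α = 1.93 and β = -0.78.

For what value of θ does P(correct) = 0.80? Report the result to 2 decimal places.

-0.06

P(θ) = 1 / (1 + exp(−α(θ − β)))
logit = ln(0.8000/0.2000) = 1.3863
θ = β + logit/(α) = -0.78 + 1.3863/1.9300 = -0.0617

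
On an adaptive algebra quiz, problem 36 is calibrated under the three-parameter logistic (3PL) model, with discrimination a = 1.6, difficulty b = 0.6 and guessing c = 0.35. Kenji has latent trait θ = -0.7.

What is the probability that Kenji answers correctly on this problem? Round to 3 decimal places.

P(θ) = c + (1 − c) · 1 / (1 + exp(−a(θ − b)))
Exponent: 1.6 × (-0.7 − 0.6) = -2.0800
1/(1 + e^{2.0800}) = 0.1111
P = 0.35 + 0.65 × 0.1111 = 0.4222

0.422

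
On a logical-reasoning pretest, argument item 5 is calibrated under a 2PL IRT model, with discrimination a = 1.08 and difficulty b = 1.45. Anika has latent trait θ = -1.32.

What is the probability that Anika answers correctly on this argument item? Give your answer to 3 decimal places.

0.048

P(θ) = 1 / (1 + exp(−a(θ − b)))
Exponent: 1.08 × (-1.32 − 1.45) = -2.9916
1/(1 + e^{2.9916}) = 0.0478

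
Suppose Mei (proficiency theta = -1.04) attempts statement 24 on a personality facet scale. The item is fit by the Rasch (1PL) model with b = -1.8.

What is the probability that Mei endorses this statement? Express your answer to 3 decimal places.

P(theta) = 1 / (1 + exp(−(theta − b)))
Exponent: (-1.04 − (-1.8)) = 0.7600
1/(1 + e^{-0.7600}) = 0.6814
P = 0.6814

0.681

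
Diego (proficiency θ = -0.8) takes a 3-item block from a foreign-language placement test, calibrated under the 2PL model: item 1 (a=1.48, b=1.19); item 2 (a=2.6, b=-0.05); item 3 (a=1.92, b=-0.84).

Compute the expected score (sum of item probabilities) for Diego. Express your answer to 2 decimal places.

P(θ) = 1 / (1 + exp(−a(θ − b)))
P_1 = 1/(1+e^{2.9452}) = 0.0500
P_2 = 1/(1+e^{1.9500}) = 0.1246
P_3 = 1/(1+e^{-0.0768}) = 0.5192
E[score] = 0.0500 + 0.1246 + 0.5192 = 0.6937

0.69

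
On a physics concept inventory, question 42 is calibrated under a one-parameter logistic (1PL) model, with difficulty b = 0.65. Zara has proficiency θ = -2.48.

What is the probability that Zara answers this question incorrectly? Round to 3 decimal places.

0.958

P(θ) = 1 / (1 + exp(−(θ − b)))
Exponent: (-2.48 − 0.65) = -3.1300
1/(1 + e^{3.1300}) = 0.0419
P = 0.0419
P(incorrect) = 1 − 0.0419 = 0.9581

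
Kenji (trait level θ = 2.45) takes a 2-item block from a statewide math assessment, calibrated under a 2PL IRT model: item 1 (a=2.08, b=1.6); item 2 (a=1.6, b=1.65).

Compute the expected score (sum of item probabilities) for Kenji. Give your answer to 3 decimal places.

P(θ) = 1 / (1 + exp(−a(θ − b)))
P_1 = 1/(1+e^{-1.7680}) = 0.8542
P_2 = 1/(1+e^{-1.2800}) = 0.7824
E[score] = 0.8542 + 0.7824 = 1.6367

1.637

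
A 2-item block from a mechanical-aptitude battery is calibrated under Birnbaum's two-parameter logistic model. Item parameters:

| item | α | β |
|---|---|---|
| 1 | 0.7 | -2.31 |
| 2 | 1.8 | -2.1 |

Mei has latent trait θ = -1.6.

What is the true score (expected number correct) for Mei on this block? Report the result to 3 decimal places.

1.333

P(θ) = 1 / (1 + exp(−α(θ − β)))
P_1 = 1/(1+e^{-0.4970}) = 0.6218
P_2 = 1/(1+e^{-0.9000}) = 0.7109
E[score] = 0.6218 + 0.7109 = 1.3327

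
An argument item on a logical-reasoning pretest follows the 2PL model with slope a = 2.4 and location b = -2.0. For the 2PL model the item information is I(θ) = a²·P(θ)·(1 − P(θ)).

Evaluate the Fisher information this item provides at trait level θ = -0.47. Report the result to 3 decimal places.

0.139

P = 1/(1+e^{-3.6720}) = 0.9752
P(1−P) = 0.9752 × 0.0248 = 0.0242
I = a² × P(1−P) = 2.4² × 0.0242 = 0.13928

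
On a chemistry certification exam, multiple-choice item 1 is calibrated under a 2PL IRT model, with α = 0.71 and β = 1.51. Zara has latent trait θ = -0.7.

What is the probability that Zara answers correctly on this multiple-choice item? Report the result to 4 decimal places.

P(θ) = 1 / (1 + exp(−α(θ − β)))
Exponent: 0.71 × (-0.7 − 1.51) = -1.5691
1/(1 + e^{1.5691}) = 0.1723

0.1723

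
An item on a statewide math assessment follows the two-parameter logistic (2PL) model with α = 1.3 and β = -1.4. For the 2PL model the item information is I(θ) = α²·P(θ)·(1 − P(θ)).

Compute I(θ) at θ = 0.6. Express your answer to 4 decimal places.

P = 1/(1+e^{-2.6000}) = 0.9309
P(1−P) = 0.9309 × 0.0691 = 0.0644
I = α² × P(1−P) = 1.3² × 0.0644 = 0.10877

0.1088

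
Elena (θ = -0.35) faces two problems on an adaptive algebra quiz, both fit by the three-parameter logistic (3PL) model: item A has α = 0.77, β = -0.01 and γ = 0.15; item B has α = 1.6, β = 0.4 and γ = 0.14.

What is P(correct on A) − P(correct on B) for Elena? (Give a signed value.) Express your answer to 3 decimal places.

0.181

P(θ) = γ + (1 − γ) · 1 / (1 + exp(−α(θ − β)))
P_A = 0.5197
P_B = 0.3391
P_A − P_B = 0.1806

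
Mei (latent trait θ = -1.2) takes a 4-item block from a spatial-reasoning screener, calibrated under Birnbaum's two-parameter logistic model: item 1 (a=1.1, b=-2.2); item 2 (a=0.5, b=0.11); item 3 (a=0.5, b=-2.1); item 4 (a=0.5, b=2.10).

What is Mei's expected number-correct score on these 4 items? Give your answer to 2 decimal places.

1.86

P(θ) = 1 / (1 + exp(−a(θ − b)))
P_1 = 1/(1+e^{-1.1000}) = 0.7503
P_2 = 1/(1+e^{0.6550}) = 0.3419
P_3 = 1/(1+e^{-0.4500}) = 0.6106
P_4 = 1/(1+e^{1.6500}) = 0.1611
E[score] = 0.7503 + 0.3419 + 0.6106 + 0.1611 = 1.8639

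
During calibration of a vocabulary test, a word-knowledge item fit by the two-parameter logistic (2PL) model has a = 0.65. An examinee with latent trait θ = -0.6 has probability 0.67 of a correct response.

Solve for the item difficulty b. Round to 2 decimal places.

P(θ) = 1 / (1 + exp(−a(θ − b)))
logit(0.67) = ln(0.67/0.33) = 0.7082
b = θ − logit/(a) = -0.6 − 0.7082/0.6500 = -1.6895

-1.69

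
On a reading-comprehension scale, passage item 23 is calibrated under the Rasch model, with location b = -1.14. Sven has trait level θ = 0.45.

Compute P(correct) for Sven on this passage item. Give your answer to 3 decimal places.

P(θ) = 1 / (1 + exp(−(θ − b)))
Exponent: (0.45 − (-1.14)) = 1.5900
1/(1 + e^{-1.5900}) = 0.8306
P = 0.8306

0.831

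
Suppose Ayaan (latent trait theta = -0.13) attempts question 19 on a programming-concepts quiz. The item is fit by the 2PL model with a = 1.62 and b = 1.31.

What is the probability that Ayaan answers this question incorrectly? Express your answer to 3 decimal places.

0.912

P(theta) = 1 / (1 + exp(−a(theta − b)))
Exponent: 1.62 × (-0.13 − 1.31) = -2.3328
1/(1 + e^{2.3328}) = 0.0884
P(incorrect) = 1 − 0.0884 = 0.9116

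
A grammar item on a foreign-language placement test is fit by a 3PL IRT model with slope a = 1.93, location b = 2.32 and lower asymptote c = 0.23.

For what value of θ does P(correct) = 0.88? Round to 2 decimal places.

P(θ) = c + (1 − c) · 1 / (1 + exp(−a(θ − b)))
Remove guessing floor: (0.88 − 0.23)/(1 − 0.23) = 0.8442
logit = ln(0.8442/0.1558) = 1.6895
θ = b + logit/(a) = 2.32 + 1.6895/1.9300 = 3.1954

3.20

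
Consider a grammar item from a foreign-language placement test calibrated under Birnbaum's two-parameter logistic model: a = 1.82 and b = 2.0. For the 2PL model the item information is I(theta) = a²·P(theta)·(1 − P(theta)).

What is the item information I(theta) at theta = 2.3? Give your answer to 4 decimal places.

0.7693

P = 1/(1+e^{-0.5460}) = 0.6332
P(1−P) = 0.6332 × 0.3668 = 0.2323
I = a² × P(1−P) = 1.82² × 0.2323 = 0.76932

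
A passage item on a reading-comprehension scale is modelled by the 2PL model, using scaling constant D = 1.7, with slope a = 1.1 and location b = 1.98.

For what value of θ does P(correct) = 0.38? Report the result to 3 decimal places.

1.718

P(θ) = 1 / (1 + exp(−D·a(θ − b)))
logit = ln(0.3800/0.6200) = -0.4895
θ = b + logit/(1.7·a) = 1.98 + (-0.4895)/1.8700 = 1.7182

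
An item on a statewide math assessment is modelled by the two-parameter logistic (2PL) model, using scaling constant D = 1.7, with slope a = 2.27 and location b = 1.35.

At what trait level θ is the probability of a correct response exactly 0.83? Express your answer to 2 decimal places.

1.76

P(θ) = 1 / (1 + exp(−D·a(θ − b)))
logit = ln(0.8300/0.1700) = 1.5856
θ = b + logit/(1.7·a) = 1.35 + 1.5856/3.8590 = 1.7609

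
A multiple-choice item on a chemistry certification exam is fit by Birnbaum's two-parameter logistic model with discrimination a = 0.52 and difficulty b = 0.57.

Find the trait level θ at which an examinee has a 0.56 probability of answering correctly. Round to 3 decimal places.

1.034

P(θ) = 1 / (1 + exp(−a(θ − b)))
logit = ln(0.5600/0.4400) = 0.2412
θ = b + logit/(a) = 0.57 + 0.2412/0.5200 = 1.0338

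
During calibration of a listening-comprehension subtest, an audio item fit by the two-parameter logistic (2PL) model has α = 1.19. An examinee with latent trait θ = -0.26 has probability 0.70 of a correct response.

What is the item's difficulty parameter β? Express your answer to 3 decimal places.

P(θ) = 1 / (1 + exp(−α(θ − β)))
logit(0.70) = ln(0.70/0.30) = 0.8473
β = θ − logit/(α) = -0.26 − 0.8473/1.1900 = -0.9720

-0.972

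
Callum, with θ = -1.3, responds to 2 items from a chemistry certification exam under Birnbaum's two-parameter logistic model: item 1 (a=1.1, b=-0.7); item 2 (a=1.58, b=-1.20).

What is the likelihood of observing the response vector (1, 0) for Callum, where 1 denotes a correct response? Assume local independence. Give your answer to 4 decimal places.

P(θ) = 1 / (1 + exp(−a(θ − b)))
P_1 = 1/(1+e^{0.6600}) = 0.3407
P_2 = 1/(1+e^{0.1580}) = 0.4606
L = P_1 × (1−P_2) = 0.3407 × 0.5394 = 0.18380

0.1838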